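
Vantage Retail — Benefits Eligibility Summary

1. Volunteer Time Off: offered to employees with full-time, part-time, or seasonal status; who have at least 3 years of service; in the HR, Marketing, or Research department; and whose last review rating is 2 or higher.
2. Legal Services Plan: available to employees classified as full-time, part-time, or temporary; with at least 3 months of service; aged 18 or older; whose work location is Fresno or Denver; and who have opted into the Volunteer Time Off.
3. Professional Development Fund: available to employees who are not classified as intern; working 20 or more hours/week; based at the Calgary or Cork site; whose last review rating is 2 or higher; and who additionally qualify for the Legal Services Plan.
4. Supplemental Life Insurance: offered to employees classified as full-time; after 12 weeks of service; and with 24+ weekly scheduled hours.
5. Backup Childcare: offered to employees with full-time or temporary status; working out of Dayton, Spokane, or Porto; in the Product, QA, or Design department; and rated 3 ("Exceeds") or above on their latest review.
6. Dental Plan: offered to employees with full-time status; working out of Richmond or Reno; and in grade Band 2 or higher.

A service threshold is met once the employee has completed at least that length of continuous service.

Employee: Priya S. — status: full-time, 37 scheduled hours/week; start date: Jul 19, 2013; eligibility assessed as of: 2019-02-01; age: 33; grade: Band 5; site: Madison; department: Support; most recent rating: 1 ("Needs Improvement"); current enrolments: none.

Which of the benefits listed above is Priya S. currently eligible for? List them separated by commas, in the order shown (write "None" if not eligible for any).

Supplemental Life Insurance

Service from Jul 19, 2013 to 2019-02-01: 2023 days.
Volunteer Time Off — status full-time ✓; service 2023 days ≥ 3 years (≈1095 days) ✓; dept Support ✗ → not eligible.
Legal Services Plan — status full-time ✓; service 2023 days ≥ 3 months (≈90 days) ✓; age 33 ≥ 18 ✓; site Madison ✗ (not Fresno or Denver) → not eligible.
Professional Development Fund — status full-time ✓ (not excluded); 37 hrs/wk ≥ 20 ✓; site Madison ✗ (not Calgary or Cork) → not eligible.
Supplemental Life Insurance — status full-time ✓; service 2023 days ≥ 12 weeks (≈84 days) ✓; 37 hrs/wk ≥ 24 ✓ → eligible.
Backup Childcare — status full-time ✓; site Madison ✗ (not Dayton, Spokane, or Porto) → not eligible.
Dental Plan — status full-time ✓; site Madison ✗ (not Richmond or Reno) → not eligible.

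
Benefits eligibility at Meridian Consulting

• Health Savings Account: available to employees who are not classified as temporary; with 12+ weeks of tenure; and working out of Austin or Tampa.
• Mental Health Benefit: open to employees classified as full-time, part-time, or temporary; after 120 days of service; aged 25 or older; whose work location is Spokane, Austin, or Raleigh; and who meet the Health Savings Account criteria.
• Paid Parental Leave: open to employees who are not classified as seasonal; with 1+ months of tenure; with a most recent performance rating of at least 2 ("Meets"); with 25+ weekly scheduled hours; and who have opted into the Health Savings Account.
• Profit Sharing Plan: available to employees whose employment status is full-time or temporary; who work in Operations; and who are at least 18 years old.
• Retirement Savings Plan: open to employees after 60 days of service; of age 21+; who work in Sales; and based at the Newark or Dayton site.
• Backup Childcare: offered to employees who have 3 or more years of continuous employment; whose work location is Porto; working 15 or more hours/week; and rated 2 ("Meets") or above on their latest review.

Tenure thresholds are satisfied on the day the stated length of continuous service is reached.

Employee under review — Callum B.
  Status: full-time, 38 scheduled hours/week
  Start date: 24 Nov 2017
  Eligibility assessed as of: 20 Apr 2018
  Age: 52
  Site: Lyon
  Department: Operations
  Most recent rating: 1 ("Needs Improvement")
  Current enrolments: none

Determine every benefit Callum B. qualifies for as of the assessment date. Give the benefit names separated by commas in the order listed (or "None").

Service from 24 Nov 2017 to 20 Apr 2018: 147 days.
Health Savings Account — status full-time ✓ (not excluded); service 147 days ≥ 12 weeks (≈84 days) ✓; site Lyon ✗ (not Austin or Tampa) → not eligible.
Mental Health Benefit — status full-time ✓; service 147 days ≥ 120 days ✓; age 52 ≥ 25 ✓; site Lyon ✗ (not Spokane, Austin, or Raleigh) → not eligible.
Paid Parental Leave — status full-time ✓ (not excluded); service 147 days ≥ 1 month (≈30 days) ✓; rating 1 < 2 ✗ → not eligible.
Profit Sharing Plan — status full-time ✓; dept Operations ✓; age 52 ≥ 18 ✓ → eligible.
Retirement Savings Plan — service 147 days ≥ 60 days ✓; age 52 ≥ 21 ✓; dept Operations ✗ → not eligible.
Backup Childcare — service 147 days < 3 years (≈1095 days) ✗ → not eligible.

Profit Sharing Plan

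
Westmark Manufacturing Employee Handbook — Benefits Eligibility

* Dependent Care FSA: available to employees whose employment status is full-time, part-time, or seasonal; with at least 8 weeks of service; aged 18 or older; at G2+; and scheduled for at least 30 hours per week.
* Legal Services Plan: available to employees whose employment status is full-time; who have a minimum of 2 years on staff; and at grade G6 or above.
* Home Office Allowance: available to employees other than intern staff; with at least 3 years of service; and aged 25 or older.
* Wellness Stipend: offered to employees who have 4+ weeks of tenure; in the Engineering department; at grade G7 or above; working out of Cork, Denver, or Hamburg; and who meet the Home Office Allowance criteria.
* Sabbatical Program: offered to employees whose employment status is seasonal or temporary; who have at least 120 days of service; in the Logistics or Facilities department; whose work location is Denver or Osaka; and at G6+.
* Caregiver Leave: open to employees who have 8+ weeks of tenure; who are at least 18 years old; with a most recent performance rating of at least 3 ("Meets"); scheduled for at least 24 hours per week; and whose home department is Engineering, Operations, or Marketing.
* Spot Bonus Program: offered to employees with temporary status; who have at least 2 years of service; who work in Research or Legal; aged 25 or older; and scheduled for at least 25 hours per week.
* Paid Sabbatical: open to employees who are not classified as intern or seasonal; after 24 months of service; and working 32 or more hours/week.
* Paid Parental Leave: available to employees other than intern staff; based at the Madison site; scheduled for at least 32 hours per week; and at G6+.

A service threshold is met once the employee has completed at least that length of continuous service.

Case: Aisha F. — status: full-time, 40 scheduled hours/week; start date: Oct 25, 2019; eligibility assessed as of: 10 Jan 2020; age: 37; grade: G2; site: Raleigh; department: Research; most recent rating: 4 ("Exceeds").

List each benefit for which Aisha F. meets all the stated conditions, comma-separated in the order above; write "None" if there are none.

Service from Oct 25, 2019 to 10 Jan 2020: 77 days.
Dependent Care FSA — status full-time ✓; service 77 days ≥ 8 weeks (≈56 days) ✓; age 37 ≥ 18 ✓; grade G2 ≥ G2 ✓; 40 hrs/wk ≥ 30 ✓ → eligible.
Legal Services Plan — status full-time ✓; service 77 days < 2 years (≈730 days) ✗ → not eligible.
Home Office Allowance — status full-time ✓ (not excluded); service 77 days < 3 years (≈1095 days) ✗ → not eligible.
Wellness Stipend — service 77 days ≥ 4 weeks (≈28 days) ✓; dept Research ✗ → not eligible.
Sabbatical Program — status full-time ✗ (requires seasonal or temporary) → not eligible.
Caregiver Leave — service 77 days ≥ 8 weeks (≈56 days) ✓; age 37 ≥ 18 ✓; rating 4 ≥ 3 ✓; 40 hrs/wk ≥ 24 ✓; dept Research ✗ → not eligible.
Spot Bonus Program — status full-time ✗ (requires temporary) → not eligible.
Paid Sabbatical — status full-time ✓ (not excluded); service 77 days < 24 months (≈720 days) ✗ → not eligible.
Paid Parental Leave — status full-time ✓ (not excluded); site Raleigh ✗ (not Madison) → not eligible.

Dependent Care FSA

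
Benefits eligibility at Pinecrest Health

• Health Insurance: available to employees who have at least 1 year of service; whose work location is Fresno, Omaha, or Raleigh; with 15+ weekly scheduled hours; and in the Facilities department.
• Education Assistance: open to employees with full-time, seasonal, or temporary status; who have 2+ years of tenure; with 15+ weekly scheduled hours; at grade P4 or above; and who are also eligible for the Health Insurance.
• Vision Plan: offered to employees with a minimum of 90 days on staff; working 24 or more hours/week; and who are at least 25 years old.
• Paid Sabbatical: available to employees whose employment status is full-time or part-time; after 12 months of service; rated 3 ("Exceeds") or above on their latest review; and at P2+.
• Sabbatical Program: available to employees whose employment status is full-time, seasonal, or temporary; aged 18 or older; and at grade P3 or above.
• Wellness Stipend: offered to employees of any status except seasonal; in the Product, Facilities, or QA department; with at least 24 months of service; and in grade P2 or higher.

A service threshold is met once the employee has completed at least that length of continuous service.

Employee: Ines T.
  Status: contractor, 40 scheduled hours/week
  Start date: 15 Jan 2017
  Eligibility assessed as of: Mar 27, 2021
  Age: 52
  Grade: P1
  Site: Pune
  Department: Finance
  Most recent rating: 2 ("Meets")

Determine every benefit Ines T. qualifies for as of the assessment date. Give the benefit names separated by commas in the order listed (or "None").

Vision Plan

Service from 15 Jan 2017 to Mar 27, 2021: 1532 days.
Health Insurance — service 1532 days ≥ 1 year (≈365 days) ✓; site Pune ✗ (not Fresno, Omaha, or Raleigh) → not eligible.
Education Assistance — status contractor ✗ (requires full-time, seasonal, or temporary) → not eligible.
Vision Plan — service 1532 days ≥ 90 days ✓; 40 hrs/wk ≥ 24 ✓; age 52 ≥ 25 ✓ → eligible.
Paid Sabbatical — status contractor ✗ (requires full-time or part-time) → not eligible.
Sabbatical Program — status contractor ✗ (requires full-time, seasonal, or temporary) → not eligible.
Wellness Stipend — status contractor ✓ (not excluded); dept Finance ✗ → not eligible.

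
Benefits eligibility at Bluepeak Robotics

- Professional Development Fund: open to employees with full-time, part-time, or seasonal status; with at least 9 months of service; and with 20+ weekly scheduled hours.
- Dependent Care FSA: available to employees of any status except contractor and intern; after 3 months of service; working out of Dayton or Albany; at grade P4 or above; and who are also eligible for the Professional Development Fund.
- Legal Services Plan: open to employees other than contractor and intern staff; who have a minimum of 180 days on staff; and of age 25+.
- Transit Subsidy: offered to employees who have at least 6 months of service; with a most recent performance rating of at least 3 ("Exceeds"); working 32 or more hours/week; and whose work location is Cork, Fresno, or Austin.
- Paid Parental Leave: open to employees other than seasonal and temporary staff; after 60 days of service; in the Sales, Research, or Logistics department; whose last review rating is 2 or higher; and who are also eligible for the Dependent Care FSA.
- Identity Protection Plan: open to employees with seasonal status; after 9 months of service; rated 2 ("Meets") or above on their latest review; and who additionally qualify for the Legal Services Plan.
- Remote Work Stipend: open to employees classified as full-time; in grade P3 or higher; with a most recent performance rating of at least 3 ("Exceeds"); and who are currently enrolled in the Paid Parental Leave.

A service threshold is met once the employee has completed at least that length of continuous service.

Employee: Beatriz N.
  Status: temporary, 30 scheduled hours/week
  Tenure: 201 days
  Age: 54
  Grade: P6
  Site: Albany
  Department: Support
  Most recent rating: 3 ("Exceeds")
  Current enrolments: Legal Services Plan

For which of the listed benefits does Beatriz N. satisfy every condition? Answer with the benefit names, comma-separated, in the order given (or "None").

Legal Services Plan

Professional Development Fund — status temporary ✗ (requires full-time, part-time, or seasonal) → not eligible.
Dependent Care FSA — status temporary ✓ (not excluded); service 201 days ≥ 3 months (≈90 days) ✓; site Albany ✓; grade P6 ≥ P4 ✓; not eligible for Professional Development Fund ✗ → not eligible.
Legal Services Plan — status temporary ✓ (not excluded); service 201 days ≥ 180 days ✓; age 54 ≥ 25 ✓ → eligible.
Transit Subsidy — service 201 days ≥ 6 months (≈180 days) ✓; rating 3 ≥ 3 ✓; 30 hrs/wk < 32 ✗ → not eligible.
Paid Parental Leave — status temporary ✗ (excluded) → not eligible.
Identity Protection Plan — status temporary ✗ (requires seasonal) → not eligible.
Remote Work Stipend — status temporary ✗ (requires full-time) → not eligible.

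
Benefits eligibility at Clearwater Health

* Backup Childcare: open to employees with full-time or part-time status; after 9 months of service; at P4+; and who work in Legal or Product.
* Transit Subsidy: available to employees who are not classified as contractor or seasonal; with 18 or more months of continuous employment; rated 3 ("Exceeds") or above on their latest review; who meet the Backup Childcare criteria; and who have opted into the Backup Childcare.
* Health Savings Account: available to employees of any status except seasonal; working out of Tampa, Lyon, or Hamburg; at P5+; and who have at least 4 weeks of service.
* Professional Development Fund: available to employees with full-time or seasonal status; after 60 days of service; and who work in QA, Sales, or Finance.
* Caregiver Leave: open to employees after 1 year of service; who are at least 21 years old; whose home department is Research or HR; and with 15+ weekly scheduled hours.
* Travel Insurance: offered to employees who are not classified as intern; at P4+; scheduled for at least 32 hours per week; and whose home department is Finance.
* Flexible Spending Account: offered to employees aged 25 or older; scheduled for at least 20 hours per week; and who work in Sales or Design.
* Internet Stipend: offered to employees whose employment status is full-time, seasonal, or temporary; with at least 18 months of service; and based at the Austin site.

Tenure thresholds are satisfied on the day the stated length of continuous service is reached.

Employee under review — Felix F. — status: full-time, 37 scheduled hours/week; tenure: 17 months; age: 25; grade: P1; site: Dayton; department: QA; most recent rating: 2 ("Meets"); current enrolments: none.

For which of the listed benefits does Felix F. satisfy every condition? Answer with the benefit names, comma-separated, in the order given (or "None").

Professional Development Fund

Backup Childcare — status full-time ✓; service 17 months ≥ 9 months ✓; grade P1 < P4 ✗ → not eligible.
Transit Subsidy — status full-time ✓ (not excluded); service 17 months < 18 months ✗ → not eligible.
Health Savings Account — status full-time ✓ (not excluded); site Dayton ✗ (not Tampa, Lyon, or Hamburg) → not eligible.
Professional Development Fund — status full-time ✓; service 17 months ≥ 60 days ✓; dept QA ✓ → eligible.
Caregiver Leave — service 17 months ≥ 1 year (≈365 days) ✓; age 25 ≥ 21 ✓; dept QA ✗ → not eligible.
Travel Insurance — status full-time ✓ (not excluded); grade P1 < P4 ✗ → not eligible.
Flexible Spending Account — age 25 ≥ 25 ✓; 37 hrs/wk ≥ 20 ✓; dept QA ✗ → not eligible.
Internet Stipend — status full-time ✓; service 17 months < 18 months ✗ → not eligible.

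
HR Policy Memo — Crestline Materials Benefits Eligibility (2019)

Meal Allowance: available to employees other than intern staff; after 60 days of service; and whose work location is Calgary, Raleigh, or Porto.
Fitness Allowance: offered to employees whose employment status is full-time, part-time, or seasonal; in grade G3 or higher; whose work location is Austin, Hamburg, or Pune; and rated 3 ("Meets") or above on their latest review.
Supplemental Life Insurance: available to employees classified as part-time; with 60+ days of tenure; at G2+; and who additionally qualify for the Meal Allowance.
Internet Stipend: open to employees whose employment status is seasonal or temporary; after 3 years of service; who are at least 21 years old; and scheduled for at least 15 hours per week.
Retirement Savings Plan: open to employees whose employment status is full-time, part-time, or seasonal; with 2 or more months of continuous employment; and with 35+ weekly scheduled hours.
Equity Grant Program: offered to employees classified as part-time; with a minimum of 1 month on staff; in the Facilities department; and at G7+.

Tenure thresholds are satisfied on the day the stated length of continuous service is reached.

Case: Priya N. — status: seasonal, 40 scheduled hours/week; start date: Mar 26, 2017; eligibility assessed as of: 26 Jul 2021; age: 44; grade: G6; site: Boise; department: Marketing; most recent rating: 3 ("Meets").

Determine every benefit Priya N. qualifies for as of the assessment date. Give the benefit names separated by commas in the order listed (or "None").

Internet Stipend, Retirement Savings Plan

Service from Mar 26, 2017 to 26 Jul 2021: 1583 days.
Meal Allowance — status seasonal ✓ (not excluded); service 1583 days ≥ 60 days ✓; site Boise ✗ (not Calgary, Raleigh, or Porto) → not eligible.
Fitness Allowance — status seasonal ✓; grade G6 ≥ G3 ✓; site Boise ✗ (not Austin, Hamburg, or Pune) → not eligible.
Supplemental Life Insurance — status seasonal ✗ (requires part-time) → not eligible.
Internet Stipend — status seasonal ✓; service 1583 days ≥ 3 years (≈1095 days) ✓; age 44 ≥ 21 ✓; 40 hrs/wk ≥ 15 ✓ → eligible.
Retirement Savings Plan — status seasonal ✓; service 1583 days ≥ 2 months (≈60 days) ✓; 40 hrs/wk ≥ 35 ✓ → eligible.
Equity Grant Program — status seasonal ✗ (requires part-time) → not eligible.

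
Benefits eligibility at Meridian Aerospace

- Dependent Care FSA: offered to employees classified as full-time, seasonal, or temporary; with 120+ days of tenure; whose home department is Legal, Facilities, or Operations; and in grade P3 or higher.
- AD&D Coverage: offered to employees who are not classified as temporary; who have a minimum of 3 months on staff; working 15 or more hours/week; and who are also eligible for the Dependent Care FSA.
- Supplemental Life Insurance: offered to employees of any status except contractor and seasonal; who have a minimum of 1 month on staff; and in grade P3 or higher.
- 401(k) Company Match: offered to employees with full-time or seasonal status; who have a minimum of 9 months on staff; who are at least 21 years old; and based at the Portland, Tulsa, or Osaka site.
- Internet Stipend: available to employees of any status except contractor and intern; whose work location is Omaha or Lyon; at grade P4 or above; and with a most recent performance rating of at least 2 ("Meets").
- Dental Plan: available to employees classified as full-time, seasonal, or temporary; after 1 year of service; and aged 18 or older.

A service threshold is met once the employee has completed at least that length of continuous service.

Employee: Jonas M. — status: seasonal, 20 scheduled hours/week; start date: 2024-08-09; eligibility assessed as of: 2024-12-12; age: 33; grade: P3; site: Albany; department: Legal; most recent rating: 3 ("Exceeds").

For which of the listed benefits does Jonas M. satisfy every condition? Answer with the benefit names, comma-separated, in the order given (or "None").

Dependent Care FSA, AD&D Coverage

Service from 2024-08-09 to 2024-12-12: 125 days.
Dependent Care FSA — status seasonal ✓; service 125 days ≥ 120 days ✓; dept Legal ✓; grade P3 ≥ P3 ✓ → eligible.
AD&D Coverage — status seasonal ✓ (not excluded); service 125 days ≥ 3 months (≈90 days) ✓; 20 hrs/wk ≥ 15 ✓; eligible for Dependent Care FSA ✓ → eligible.
Supplemental Life Insurance — status seasonal ✗ (excluded) → not eligible.
401(k) Company Match — status seasonal ✓; service 125 days < 9 months (≈270 days) ✗ → not eligible.
Internet Stipend — status seasonal ✓ (not excluded); site Albany ✗ (not Omaha or Lyon) → not eligible.
Dental Plan — status seasonal ✓; service 125 days < 1 year (≈365 days) ✗ → not eligible.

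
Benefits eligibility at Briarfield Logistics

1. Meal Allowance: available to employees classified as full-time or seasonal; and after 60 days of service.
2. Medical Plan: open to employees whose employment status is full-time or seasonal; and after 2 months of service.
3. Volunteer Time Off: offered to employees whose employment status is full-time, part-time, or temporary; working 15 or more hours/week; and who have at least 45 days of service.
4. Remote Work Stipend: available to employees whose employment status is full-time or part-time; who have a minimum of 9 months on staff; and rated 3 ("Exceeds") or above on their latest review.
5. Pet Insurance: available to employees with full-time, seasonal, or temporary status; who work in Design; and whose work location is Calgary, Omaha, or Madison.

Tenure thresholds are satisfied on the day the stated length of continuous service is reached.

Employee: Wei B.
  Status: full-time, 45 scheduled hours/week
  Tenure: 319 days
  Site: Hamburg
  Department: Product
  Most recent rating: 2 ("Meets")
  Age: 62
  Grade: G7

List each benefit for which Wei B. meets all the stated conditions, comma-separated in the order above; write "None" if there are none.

Meal Allowance, Medical Plan, Volunteer Time Off

Meal Allowance — status full-time ✓; service 319 days ≥ 60 days ✓ → eligible.
Medical Plan — status full-time ✓; service 319 days ≥ 2 months (≈60 days) ✓ → eligible.
Volunteer Time Off — status full-time ✓; 45 hrs/wk ≥ 15 ✓; service 319 days ≥ 45 days ✓ → eligible.
Remote Work Stipend — status full-time ✓; service 319 days ≥ 9 months (≈270 days) ✓; rating 2 < 3 ✗ → not eligible.
Pet Insurance — status full-time ✓; dept Product ✗ → not eligible.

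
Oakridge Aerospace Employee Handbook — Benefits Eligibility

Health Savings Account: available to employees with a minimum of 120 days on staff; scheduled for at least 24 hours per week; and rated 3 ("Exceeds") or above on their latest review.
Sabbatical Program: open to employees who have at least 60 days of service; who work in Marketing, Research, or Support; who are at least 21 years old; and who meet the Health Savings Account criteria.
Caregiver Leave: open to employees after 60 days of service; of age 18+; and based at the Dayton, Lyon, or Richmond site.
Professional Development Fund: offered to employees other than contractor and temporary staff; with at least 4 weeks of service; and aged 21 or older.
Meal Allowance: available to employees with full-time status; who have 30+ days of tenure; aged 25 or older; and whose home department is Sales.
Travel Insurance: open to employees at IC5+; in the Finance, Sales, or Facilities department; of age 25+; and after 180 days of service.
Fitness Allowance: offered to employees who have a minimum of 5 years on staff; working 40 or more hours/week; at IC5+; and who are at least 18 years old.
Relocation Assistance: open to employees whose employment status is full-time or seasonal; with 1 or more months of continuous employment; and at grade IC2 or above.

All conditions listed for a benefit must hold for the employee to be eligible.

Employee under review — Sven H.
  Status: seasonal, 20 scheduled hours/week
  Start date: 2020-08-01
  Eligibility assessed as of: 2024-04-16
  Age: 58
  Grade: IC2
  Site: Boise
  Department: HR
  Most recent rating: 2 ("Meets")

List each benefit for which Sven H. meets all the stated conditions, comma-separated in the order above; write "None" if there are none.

Service from 2020-08-01 to 2024-04-16: 1354 days.
Health Savings Account — service 1354 days ≥ 120 days ✓; 20 hrs/wk < 24 ✗ → not eligible.
Sabbatical Program — service 1354 days ≥ 60 days ✓; dept HR ✗ → not eligible.
Caregiver Leave — service 1354 days ≥ 60 days ✓; age 58 ≥ 18 ✓; site Boise ✗ (not Dayton, Lyon, or Richmond) → not eligible.
Professional Development Fund — status seasonal ✓ (not excluded); service 1354 days ≥ 4 weeks (≈28 days) ✓; age 58 ≥ 21 ✓ → eligible.
Meal Allowance — status seasonal ✗ (requires full-time) → not eligible.
Travel Insurance — grade IC2 < IC5 ✗ → not eligible.
Fitness Allowance — service 1354 days < 5 years (≈1825 days) ✗ → not eligible.
Relocation Assistance — status seasonal ✓; service 1354 days ≥ 1 month (≈30 days) ✓; grade IC2 ≥ IC2 ✓ → eligible.

Professional Development Fund, Relocation Assistance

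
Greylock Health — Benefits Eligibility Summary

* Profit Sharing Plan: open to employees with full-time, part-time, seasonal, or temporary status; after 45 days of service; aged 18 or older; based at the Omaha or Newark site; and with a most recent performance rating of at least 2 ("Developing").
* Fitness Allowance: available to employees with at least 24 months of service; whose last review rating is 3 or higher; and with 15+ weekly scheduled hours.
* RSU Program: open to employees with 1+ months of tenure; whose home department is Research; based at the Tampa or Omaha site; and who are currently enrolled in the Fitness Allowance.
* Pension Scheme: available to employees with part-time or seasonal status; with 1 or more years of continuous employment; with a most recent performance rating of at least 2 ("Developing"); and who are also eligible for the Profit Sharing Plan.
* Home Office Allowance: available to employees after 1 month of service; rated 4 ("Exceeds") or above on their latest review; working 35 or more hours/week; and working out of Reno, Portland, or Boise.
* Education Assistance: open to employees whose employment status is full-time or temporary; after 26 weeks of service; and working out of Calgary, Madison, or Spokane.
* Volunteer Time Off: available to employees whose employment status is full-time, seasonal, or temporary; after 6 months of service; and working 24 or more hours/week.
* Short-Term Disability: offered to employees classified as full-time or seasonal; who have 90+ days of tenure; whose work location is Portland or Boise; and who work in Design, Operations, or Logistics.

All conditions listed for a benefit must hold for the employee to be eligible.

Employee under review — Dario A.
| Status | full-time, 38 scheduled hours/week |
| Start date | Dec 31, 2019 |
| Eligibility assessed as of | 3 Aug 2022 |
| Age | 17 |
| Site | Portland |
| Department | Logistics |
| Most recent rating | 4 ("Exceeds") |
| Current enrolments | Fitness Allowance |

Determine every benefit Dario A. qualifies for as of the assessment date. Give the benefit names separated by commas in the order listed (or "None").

Service from Dec 31, 2019 to 3 Aug 2022: 946 days.
Profit Sharing Plan — status full-time ✓; service 946 days ≥ 45 days ✓; age 17 < 18 ✗ → not eligible.
Fitness Allowance — service 946 days ≥ 24 months (≈720 days) ✓; rating 4 ≥ 3 ✓; 38 hrs/wk ≥ 15 ✓ → eligible.
RSU Program — service 946 days ≥ 1 month (≈30 days) ✓; dept Logistics ✗ → not eligible.
Pension Scheme — status full-time ✗ (requires part-time or seasonal) → not eligible.
Home Office Allowance — service 946 days ≥ 1 month (≈30 days) ✓; rating 4 ≥ 4 ✓; 38 hrs/wk ≥ 35 ✓; site Portland ✓ → eligible.
Education Assistance — status full-time ✓; service 946 days ≥ 26 weeks (≈182 days) ✓; site Portland ✗ (not Calgary, Madison, or Spokane) → not eligible.
Volunteer Time Off — status full-time ✓; service 946 days ≥ 6 months (≈180 days) ✓; 38 hrs/wk ≥ 24 ✓ → eligible.
Short-Term Disability — status full-time ✓; service 946 days ≥ 90 days ✓; site Portland ✓; dept Logistics ✓ → eligible.

Fitness Allowance, Home Office Allowance, Volunteer Time Off, Short-Term Disability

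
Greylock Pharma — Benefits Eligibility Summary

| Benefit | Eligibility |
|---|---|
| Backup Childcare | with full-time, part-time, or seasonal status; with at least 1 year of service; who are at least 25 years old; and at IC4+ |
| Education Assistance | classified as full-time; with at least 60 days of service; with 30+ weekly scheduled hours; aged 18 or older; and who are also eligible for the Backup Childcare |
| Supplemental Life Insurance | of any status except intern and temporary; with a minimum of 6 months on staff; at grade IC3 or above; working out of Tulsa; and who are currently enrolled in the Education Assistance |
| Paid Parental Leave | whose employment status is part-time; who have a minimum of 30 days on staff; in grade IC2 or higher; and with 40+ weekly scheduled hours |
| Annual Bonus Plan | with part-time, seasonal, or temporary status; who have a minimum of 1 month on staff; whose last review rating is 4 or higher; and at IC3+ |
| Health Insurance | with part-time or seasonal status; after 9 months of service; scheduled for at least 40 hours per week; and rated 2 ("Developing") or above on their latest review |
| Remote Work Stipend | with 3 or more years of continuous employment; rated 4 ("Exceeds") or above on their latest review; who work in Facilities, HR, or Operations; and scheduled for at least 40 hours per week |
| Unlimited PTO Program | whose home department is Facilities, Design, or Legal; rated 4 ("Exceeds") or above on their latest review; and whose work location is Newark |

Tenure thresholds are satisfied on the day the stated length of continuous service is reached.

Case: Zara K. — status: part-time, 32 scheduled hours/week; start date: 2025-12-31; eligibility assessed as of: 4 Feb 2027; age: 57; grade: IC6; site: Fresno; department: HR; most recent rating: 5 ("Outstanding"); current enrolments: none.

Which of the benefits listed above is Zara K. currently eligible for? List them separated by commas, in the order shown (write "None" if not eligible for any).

Backup Childcare, Annual Bonus Plan

Service from 2025-12-31 to 4 Feb 2027: 400 days.
Backup Childcare — status part-time ✓; service 400 days ≥ 1 year (≈365 days) ✓; age 57 ≥ 25 ✓; grade IC6 ≥ IC4 ✓ → eligible.
Education Assistance — status part-time ✗ (requires full-time) → not eligible.
Supplemental Life Insurance — status part-time ✓ (not excluded); service 400 days ≥ 6 months (≈180 days) ✓; grade IC6 ≥ IC3 ✓; site Fresno ✗ (not Tulsa) → not eligible.
Paid Parental Leave — status part-time ✓; service 400 days ≥ 30 days ✓; grade IC6 ≥ IC2 ✓; 32 hrs/wk < 40 ✗ → not eligible.
Annual Bonus Plan — status part-time ✓; service 400 days ≥ 1 month (≈30 days) ✓; rating 5 ≥ 4 ✓; grade IC6 ≥ IC3 ✓ → eligible.
Health Insurance — status part-time ✓; service 400 days ≥ 9 months (≈270 days) ✓; 32 hrs/wk < 40 ✗ → not eligible.
Remote Work Stipend — service 400 days < 3 years (≈1095 days) ✗ → not eligible.
Unlimited PTO Program — dept HR ✗ → not eligible.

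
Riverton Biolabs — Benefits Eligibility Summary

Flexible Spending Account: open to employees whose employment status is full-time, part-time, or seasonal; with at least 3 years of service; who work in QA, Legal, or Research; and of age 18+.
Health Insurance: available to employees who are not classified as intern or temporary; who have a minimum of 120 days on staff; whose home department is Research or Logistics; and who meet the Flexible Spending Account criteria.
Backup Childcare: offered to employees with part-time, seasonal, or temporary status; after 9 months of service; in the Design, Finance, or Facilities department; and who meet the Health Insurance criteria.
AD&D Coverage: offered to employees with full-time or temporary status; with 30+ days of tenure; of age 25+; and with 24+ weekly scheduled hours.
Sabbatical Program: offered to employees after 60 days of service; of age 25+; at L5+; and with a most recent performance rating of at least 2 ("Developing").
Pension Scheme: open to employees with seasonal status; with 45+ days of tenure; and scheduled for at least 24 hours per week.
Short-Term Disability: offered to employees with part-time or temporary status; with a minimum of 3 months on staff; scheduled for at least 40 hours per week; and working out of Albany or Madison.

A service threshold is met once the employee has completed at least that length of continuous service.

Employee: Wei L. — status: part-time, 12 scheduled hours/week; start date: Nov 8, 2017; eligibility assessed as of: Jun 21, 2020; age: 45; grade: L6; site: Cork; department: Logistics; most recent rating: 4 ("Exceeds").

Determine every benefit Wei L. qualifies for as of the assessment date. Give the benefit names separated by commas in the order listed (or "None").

Sabbatical Program

Service from Nov 8, 2017 to Jun 21, 2020: 956 days.
Flexible Spending Account — status part-time ✓; service 956 days < 3 years (≈1095 days) ✗ → not eligible.
Health Insurance — status part-time ✓ (not excluded); service 956 days ≥ 120 days ✓; dept Logistics ✓; not eligible for Flexible Spending Account ✗ → not eligible.
Backup Childcare — status part-time ✓; service 956 days ≥ 9 months (≈270 days) ✓; dept Logistics ✗ → not eligible.
AD&D Coverage — status part-time ✗ (requires full-time or temporary) → not eligible.
Sabbatical Program — service 956 days ≥ 60 days ✓; age 45 ≥ 25 ✓; grade L6 ≥ L5 ✓; rating 4 ≥ 2 ✓ → eligible.
Pension Scheme — status part-time ✗ (requires seasonal) → not eligible.
Short-Term Disability — status part-time ✓; service 956 days ≥ 3 months (≈90 days) ✓; 12 hrs/wk < 40 ✗ → not eligible.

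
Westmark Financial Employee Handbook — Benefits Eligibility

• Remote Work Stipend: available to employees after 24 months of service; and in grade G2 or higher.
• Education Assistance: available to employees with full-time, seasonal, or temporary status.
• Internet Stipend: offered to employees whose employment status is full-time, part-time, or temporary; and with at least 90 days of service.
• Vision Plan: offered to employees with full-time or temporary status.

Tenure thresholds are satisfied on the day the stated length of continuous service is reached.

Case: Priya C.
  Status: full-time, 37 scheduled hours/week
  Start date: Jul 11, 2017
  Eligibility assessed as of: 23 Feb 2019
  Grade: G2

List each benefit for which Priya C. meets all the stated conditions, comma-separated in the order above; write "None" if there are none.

Education Assistance, Internet Stipend, Vision Plan

Service from Jul 11, 2017 to 23 Feb 2019: 592 days.
Remote Work Stipend — service 592 days < 24 months (≈720 days) ✗ → not eligible.
Education Assistance — status full-time ✓ → eligible.
Internet Stipend — status full-time ✓; service 592 days ≥ 90 days ✓ → eligible.
Vision Plan — status full-time ✓ → eligible.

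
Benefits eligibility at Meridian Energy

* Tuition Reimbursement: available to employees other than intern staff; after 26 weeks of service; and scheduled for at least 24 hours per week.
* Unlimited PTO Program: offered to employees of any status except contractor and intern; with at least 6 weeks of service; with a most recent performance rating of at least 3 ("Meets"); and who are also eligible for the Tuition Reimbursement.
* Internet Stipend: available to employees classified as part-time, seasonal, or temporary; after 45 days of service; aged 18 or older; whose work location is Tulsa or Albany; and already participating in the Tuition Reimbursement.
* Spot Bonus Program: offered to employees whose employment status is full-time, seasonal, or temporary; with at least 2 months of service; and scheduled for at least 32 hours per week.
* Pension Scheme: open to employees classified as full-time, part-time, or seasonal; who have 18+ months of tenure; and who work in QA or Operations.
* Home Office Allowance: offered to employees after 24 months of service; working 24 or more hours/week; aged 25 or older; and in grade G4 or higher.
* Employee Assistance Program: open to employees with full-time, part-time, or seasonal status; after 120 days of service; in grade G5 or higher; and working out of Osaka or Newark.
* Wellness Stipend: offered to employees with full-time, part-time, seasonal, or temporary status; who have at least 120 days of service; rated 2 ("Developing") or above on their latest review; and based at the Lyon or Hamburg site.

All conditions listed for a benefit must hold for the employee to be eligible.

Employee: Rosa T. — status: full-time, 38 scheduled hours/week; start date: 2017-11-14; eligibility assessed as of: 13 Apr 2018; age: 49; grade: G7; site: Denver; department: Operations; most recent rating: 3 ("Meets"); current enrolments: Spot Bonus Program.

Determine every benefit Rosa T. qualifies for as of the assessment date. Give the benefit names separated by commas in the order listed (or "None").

Spot Bonus Program

Service from 2017-11-14 to 13 Apr 2018: 150 days.
Tuition Reimbursement — status full-time ✓ (not excluded); service 150 days < 26 weeks (≈182 days) ✗ → not eligible.
Unlimited PTO Program — status full-time ✓ (not excluded); service 150 days ≥ 6 weeks (≈42 days) ✓; rating 3 ≥ 3 ✓; not eligible for Tuition Reimbursement ✗ → not eligible.
Internet Stipend — status full-time ✗ (requires part-time, seasonal, or temporary) → not eligible.
Spot Bonus Program — status full-time ✓; service 150 days ≥ 2 months (≈60 days) ✓; 38 hrs/wk ≥ 32 ✓ → eligible.
Pension Scheme — status full-time ✓; service 150 days < 18 months (≈540 days) ✗ → not eligible.
Home Office Allowance — service 150 days < 24 months (≈720 days) ✗ → not eligible.
Employee Assistance Program — status full-time ✓; service 150 days ≥ 120 days ✓; grade G7 ≥ G5 ✓; site Denver ✗ (not Osaka or Newark) → not eligible.
Wellness Stipend — status full-time ✓; service 150 days ≥ 120 days ✓; rating 3 ≥ 2 ✓; site Denver ✗ (not Lyon or Hamburg) → not eligible.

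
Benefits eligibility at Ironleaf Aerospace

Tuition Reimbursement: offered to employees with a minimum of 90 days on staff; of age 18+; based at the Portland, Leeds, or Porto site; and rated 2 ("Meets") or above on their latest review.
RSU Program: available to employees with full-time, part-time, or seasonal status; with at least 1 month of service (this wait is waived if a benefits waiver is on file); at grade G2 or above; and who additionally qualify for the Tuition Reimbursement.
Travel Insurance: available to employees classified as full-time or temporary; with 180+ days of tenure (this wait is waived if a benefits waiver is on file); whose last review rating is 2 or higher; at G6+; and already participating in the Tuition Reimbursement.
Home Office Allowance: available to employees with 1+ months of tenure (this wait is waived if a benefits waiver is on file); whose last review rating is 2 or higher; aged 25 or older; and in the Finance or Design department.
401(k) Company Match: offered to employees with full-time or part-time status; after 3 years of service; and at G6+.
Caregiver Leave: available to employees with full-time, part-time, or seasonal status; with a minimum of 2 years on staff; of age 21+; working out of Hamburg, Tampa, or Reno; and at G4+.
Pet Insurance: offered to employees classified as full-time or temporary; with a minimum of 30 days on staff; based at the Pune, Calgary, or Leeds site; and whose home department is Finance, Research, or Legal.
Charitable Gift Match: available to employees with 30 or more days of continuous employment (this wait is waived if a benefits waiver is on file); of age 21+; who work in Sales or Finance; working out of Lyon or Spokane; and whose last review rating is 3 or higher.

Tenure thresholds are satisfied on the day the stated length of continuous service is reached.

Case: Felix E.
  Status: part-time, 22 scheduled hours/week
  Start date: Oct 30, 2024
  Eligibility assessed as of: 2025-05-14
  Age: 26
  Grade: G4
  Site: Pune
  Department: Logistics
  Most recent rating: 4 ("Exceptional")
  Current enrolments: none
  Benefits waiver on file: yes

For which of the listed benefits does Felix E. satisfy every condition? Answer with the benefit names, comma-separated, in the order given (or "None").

Service from Oct 30, 2024 to 2025-05-14: 196 days.
Tuition Reimbursement — service 196 days ≥ 90 days ✓; age 26 ≥ 18 ✓; site Pune ✗ (not Portland, Leeds, or Porto) → not eligible.
RSU Program — status part-time ✓; benefits waiver on file ✓; grade G4 ≥ G2 ✓; not eligible for Tuition Reimbursement ✗ → not eligible.
Travel Insurance — status part-time ✗ (requires full-time or temporary) → not eligible.
Home Office Allowance — benefits waiver on file ✓; rating 4 ≥ 2 ✓; age 26 ≥ 25 ✓; dept Logistics ✗ → not eligible.
401(k) Company Match — status part-time ✓; service 196 days < 3 years (≈1095 days) ✗ → not eligible.
Caregiver Leave — status part-time ✓; service 196 days < 2 years (≈730 days) ✗ → not eligible.
Pet Insurance — status part-time ✗ (requires full-time or temporary) → not eligible.
Charitable Gift Match — benefits waiver on file ✓; age 26 ≥ 21 ✓; dept Logistics ✗ → not eligible.

None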